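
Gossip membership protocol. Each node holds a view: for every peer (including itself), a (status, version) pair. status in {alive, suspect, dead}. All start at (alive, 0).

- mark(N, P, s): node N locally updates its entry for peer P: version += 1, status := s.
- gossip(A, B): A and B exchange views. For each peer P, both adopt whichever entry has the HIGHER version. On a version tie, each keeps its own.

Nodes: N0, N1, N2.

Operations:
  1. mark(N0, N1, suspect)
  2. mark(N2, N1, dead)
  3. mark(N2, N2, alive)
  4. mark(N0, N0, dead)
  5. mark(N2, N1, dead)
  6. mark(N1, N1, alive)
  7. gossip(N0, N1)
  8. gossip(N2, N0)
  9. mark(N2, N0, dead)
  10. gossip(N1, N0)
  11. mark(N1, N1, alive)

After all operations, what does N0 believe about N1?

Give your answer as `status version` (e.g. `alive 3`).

Op 1: N0 marks N1=suspect -> (suspect,v1)
Op 2: N2 marks N1=dead -> (dead,v1)
Op 3: N2 marks N2=alive -> (alive,v1)
Op 4: N0 marks N0=dead -> (dead,v1)
Op 5: N2 marks N1=dead -> (dead,v2)
Op 6: N1 marks N1=alive -> (alive,v1)
Op 7: gossip N0<->N1 -> N0.N0=(dead,v1) N0.N1=(suspect,v1) N0.N2=(alive,v0) | N1.N0=(dead,v1) N1.N1=(alive,v1) N1.N2=(alive,v0)
Op 8: gossip N2<->N0 -> N2.N0=(dead,v1) N2.N1=(dead,v2) N2.N2=(alive,v1) | N0.N0=(dead,v1) N0.N1=(dead,v2) N0.N2=(alive,v1)
Op 9: N2 marks N0=dead -> (dead,v2)
Op 10: gossip N1<->N0 -> N1.N0=(dead,v1) N1.N1=(dead,v2) N1.N2=(alive,v1) | N0.N0=(dead,v1) N0.N1=(dead,v2) N0.N2=(alive,v1)
Op 11: N1 marks N1=alive -> (alive,v3)

Answer: dead 2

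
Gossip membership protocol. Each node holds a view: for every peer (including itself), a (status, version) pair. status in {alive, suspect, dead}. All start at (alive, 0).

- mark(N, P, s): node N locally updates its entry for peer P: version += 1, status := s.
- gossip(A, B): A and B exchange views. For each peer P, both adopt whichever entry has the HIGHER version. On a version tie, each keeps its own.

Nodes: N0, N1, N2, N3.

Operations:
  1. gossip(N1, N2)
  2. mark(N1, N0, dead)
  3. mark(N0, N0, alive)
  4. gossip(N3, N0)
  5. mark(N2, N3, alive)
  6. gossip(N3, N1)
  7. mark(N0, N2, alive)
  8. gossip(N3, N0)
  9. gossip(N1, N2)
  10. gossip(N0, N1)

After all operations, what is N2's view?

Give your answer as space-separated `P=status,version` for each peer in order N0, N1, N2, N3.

Op 1: gossip N1<->N2 -> N1.N0=(alive,v0) N1.N1=(alive,v0) N1.N2=(alive,v0) N1.N3=(alive,v0) | N2.N0=(alive,v0) N2.N1=(alive,v0) N2.N2=(alive,v0) N2.N3=(alive,v0)
Op 2: N1 marks N0=dead -> (dead,v1)
Op 3: N0 marks N0=alive -> (alive,v1)
Op 4: gossip N3<->N0 -> N3.N0=(alive,v1) N3.N1=(alive,v0) N3.N2=(alive,v0) N3.N3=(alive,v0) | N0.N0=(alive,v1) N0.N1=(alive,v0) N0.N2=(alive,v0) N0.N3=(alive,v0)
Op 5: N2 marks N3=alive -> (alive,v1)
Op 6: gossip N3<->N1 -> N3.N0=(alive,v1) N3.N1=(alive,v0) N3.N2=(alive,v0) N3.N3=(alive,v0) | N1.N0=(dead,v1) N1.N1=(alive,v0) N1.N2=(alive,v0) N1.N3=(alive,v0)
Op 7: N0 marks N2=alive -> (alive,v1)
Op 8: gossip N3<->N0 -> N3.N0=(alive,v1) N3.N1=(alive,v0) N3.N2=(alive,v1) N3.N3=(alive,v0) | N0.N0=(alive,v1) N0.N1=(alive,v0) N0.N2=(alive,v1) N0.N3=(alive,v0)
Op 9: gossip N1<->N2 -> N1.N0=(dead,v1) N1.N1=(alive,v0) N1.N2=(alive,v0) N1.N3=(alive,v1) | N2.N0=(dead,v1) N2.N1=(alive,v0) N2.N2=(alive,v0) N2.N3=(alive,v1)
Op 10: gossip N0<->N1 -> N0.N0=(alive,v1) N0.N1=(alive,v0) N0.N2=(alive,v1) N0.N3=(alive,v1) | N1.N0=(dead,v1) N1.N1=(alive,v0) N1.N2=(alive,v1) N1.N3=(alive,v1)

Answer: N0=dead,1 N1=alive,0 N2=alive,0 N3=alive,1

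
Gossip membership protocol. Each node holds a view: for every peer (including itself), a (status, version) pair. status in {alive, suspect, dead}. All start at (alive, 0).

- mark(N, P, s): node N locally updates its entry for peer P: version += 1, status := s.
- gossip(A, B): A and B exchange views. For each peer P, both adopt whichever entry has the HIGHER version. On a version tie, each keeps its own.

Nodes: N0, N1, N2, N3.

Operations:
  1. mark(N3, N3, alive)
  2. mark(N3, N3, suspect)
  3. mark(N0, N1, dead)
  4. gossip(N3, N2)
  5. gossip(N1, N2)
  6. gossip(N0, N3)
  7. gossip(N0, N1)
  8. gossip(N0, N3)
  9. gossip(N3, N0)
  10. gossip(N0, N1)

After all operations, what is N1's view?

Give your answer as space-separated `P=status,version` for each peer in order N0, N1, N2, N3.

Answer: N0=alive,0 N1=dead,1 N2=alive,0 N3=suspect,2

Derivation:
Op 1: N3 marks N3=alive -> (alive,v1)
Op 2: N3 marks N3=suspect -> (suspect,v2)
Op 3: N0 marks N1=dead -> (dead,v1)
Op 4: gossip N3<->N2 -> N3.N0=(alive,v0) N3.N1=(alive,v0) N3.N2=(alive,v0) N3.N3=(suspect,v2) | N2.N0=(alive,v0) N2.N1=(alive,v0) N2.N2=(alive,v0) N2.N3=(suspect,v2)
Op 5: gossip N1<->N2 -> N1.N0=(alive,v0) N1.N1=(alive,v0) N1.N2=(alive,v0) N1.N3=(suspect,v2) | N2.N0=(alive,v0) N2.N1=(alive,v0) N2.N2=(alive,v0) N2.N3=(suspect,v2)
Op 6: gossip N0<->N3 -> N0.N0=(alive,v0) N0.N1=(dead,v1) N0.N2=(alive,v0) N0.N3=(suspect,v2) | N3.N0=(alive,v0) N3.N1=(dead,v1) N3.N2=(alive,v0) N3.N3=(suspect,v2)
Op 7: gossip N0<->N1 -> N0.N0=(alive,v0) N0.N1=(dead,v1) N0.N2=(alive,v0) N0.N3=(suspect,v2) | N1.N0=(alive,v0) N1.N1=(dead,v1) N1.N2=(alive,v0) N1.N3=(suspect,v2)
Op 8: gossip N0<->N3 -> N0.N0=(alive,v0) N0.N1=(dead,v1) N0.N2=(alive,v0) N0.N3=(suspect,v2) | N3.N0=(alive,v0) N3.N1=(dead,v1) N3.N2=(alive,v0) N3.N3=(suspect,v2)
Op 9: gossip N3<->N0 -> N3.N0=(alive,v0) N3.N1=(dead,v1) N3.N2=(alive,v0) N3.N3=(suspect,v2) | N0.N0=(alive,v0) N0.N1=(dead,v1) N0.N2=(alive,v0) N0.N3=(suspect,v2)
Op 10: gossip N0<->N1 -> N0.N0=(alive,v0) N0.N1=(dead,v1) N0.N2=(alive,v0) N0.N3=(suspect,v2) | N1.N0=(alive,v0) N1.N1=(dead,v1) N1.N2=(alive,v0) N1.N3=(suspect,v2)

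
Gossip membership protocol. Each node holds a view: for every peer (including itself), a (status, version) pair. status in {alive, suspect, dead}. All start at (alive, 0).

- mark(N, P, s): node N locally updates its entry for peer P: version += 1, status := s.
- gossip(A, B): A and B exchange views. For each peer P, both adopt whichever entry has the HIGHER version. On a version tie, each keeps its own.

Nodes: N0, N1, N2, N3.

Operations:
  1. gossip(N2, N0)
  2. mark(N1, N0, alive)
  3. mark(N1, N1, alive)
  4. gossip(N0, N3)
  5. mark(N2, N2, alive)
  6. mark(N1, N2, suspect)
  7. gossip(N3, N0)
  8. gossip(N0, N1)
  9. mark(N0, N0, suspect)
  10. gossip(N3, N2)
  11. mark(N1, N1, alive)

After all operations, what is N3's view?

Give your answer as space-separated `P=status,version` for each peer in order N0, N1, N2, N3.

Op 1: gossip N2<->N0 -> N2.N0=(alive,v0) N2.N1=(alive,v0) N2.N2=(alive,v0) N2.N3=(alive,v0) | N0.N0=(alive,v0) N0.N1=(alive,v0) N0.N2=(alive,v0) N0.N3=(alive,v0)
Op 2: N1 marks N0=alive -> (alive,v1)
Op 3: N1 marks N1=alive -> (alive,v1)
Op 4: gossip N0<->N3 -> N0.N0=(alive,v0) N0.N1=(alive,v0) N0.N2=(alive,v0) N0.N3=(alive,v0) | N3.N0=(alive,v0) N3.N1=(alive,v0) N3.N2=(alive,v0) N3.N3=(alive,v0)
Op 5: N2 marks N2=alive -> (alive,v1)
Op 6: N1 marks N2=suspect -> (suspect,v1)
Op 7: gossip N3<->N0 -> N3.N0=(alive,v0) N3.N1=(alive,v0) N3.N2=(alive,v0) N3.N3=(alive,v0) | N0.N0=(alive,v0) N0.N1=(alive,v0) N0.N2=(alive,v0) N0.N3=(alive,v0)
Op 8: gossip N0<->N1 -> N0.N0=(alive,v1) N0.N1=(alive,v1) N0.N2=(suspect,v1) N0.N3=(alive,v0) | N1.N0=(alive,v1) N1.N1=(alive,v1) N1.N2=(suspect,v1) N1.N3=(alive,v0)
Op 9: N0 marks N0=suspect -> (suspect,v2)
Op 10: gossip N3<->N2 -> N3.N0=(alive,v0) N3.N1=(alive,v0) N3.N2=(alive,v1) N3.N3=(alive,v0) | N2.N0=(alive,v0) N2.N1=(alive,v0) N2.N2=(alive,v1) N2.N3=(alive,v0)
Op 11: N1 marks N1=alive -> (alive,v2)

Answer: N0=alive,0 N1=alive,0 N2=alive,1 N3=alive,0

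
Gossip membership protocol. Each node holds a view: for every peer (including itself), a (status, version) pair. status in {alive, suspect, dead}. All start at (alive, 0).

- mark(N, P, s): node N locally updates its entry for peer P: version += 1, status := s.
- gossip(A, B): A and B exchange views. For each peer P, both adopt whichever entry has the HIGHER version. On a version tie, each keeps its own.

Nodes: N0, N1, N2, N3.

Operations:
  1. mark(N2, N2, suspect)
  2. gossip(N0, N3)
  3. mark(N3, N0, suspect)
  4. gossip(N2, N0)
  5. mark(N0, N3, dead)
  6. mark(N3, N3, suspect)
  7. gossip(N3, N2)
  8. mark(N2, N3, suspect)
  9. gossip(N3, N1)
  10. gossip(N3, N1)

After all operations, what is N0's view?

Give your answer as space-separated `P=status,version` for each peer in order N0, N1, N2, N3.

Op 1: N2 marks N2=suspect -> (suspect,v1)
Op 2: gossip N0<->N3 -> N0.N0=(alive,v0) N0.N1=(alive,v0) N0.N2=(alive,v0) N0.N3=(alive,v0) | N3.N0=(alive,v0) N3.N1=(alive,v0) N3.N2=(alive,v0) N3.N3=(alive,v0)
Op 3: N3 marks N0=suspect -> (suspect,v1)
Op 4: gossip N2<->N0 -> N2.N0=(alive,v0) N2.N1=(alive,v0) N2.N2=(suspect,v1) N2.N3=(alive,v0) | N0.N0=(alive,v0) N0.N1=(alive,v0) N0.N2=(suspect,v1) N0.N3=(alive,v0)
Op 5: N0 marks N3=dead -> (dead,v1)
Op 6: N3 marks N3=suspect -> (suspect,v1)
Op 7: gossip N3<->N2 -> N3.N0=(suspect,v1) N3.N1=(alive,v0) N3.N2=(suspect,v1) N3.N3=(suspect,v1) | N2.N0=(suspect,v1) N2.N1=(alive,v0) N2.N2=(suspect,v1) N2.N3=(suspect,v1)
Op 8: N2 marks N3=suspect -> (suspect,v2)
Op 9: gossip N3<->N1 -> N3.N0=(suspect,v1) N3.N1=(alive,v0) N3.N2=(suspect,v1) N3.N3=(suspect,v1) | N1.N0=(suspect,v1) N1.N1=(alive,v0) N1.N2=(suspect,v1) N1.N3=(suspect,v1)
Op 10: gossip N3<->N1 -> N3.N0=(suspect,v1) N3.N1=(alive,v0) N3.N2=(suspect,v1) N3.N3=(suspect,v1) | N1.N0=(suspect,v1) N1.N1=(alive,v0) N1.N2=(suspect,v1) N1.N3=(suspect,v1)

Answer: N0=alive,0 N1=alive,0 N2=suspect,1 N3=dead,1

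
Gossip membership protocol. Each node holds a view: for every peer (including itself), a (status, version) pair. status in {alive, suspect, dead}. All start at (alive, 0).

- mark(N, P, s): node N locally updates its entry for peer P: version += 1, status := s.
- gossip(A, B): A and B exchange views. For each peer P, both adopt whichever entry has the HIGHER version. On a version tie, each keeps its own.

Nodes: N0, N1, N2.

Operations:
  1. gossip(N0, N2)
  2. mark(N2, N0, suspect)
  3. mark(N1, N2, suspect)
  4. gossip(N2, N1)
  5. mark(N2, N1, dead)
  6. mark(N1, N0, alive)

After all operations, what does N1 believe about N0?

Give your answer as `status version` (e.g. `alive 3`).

Op 1: gossip N0<->N2 -> N0.N0=(alive,v0) N0.N1=(alive,v0) N0.N2=(alive,v0) | N2.N0=(alive,v0) N2.N1=(alive,v0) N2.N2=(alive,v0)
Op 2: N2 marks N0=suspect -> (suspect,v1)
Op 3: N1 marks N2=suspect -> (suspect,v1)
Op 4: gossip N2<->N1 -> N2.N0=(suspect,v1) N2.N1=(alive,v0) N2.N2=(suspect,v1) | N1.N0=(suspect,v1) N1.N1=(alive,v0) N1.N2=(suspect,v1)
Op 5: N2 marks N1=dead -> (dead,v1)
Op 6: N1 marks N0=alive -> (alive,v2)

Answer: alive 2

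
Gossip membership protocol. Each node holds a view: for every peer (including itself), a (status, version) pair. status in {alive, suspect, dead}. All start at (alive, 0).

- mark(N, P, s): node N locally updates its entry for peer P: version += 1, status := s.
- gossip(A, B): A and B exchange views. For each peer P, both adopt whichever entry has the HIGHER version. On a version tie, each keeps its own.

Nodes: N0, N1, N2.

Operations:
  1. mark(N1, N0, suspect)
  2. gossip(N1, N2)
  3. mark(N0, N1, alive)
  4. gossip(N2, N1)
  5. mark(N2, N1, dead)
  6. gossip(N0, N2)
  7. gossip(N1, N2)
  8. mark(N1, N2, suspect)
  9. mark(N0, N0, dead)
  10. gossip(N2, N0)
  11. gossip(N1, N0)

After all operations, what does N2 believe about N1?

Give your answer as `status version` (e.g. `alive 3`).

Op 1: N1 marks N0=suspect -> (suspect,v1)
Op 2: gossip N1<->N2 -> N1.N0=(suspect,v1) N1.N1=(alive,v0) N1.N2=(alive,v0) | N2.N0=(suspect,v1) N2.N1=(alive,v0) N2.N2=(alive,v0)
Op 3: N0 marks N1=alive -> (alive,v1)
Op 4: gossip N2<->N1 -> N2.N0=(suspect,v1) N2.N1=(alive,v0) N2.N2=(alive,v0) | N1.N0=(suspect,v1) N1.N1=(alive,v0) N1.N2=(alive,v0)
Op 5: N2 marks N1=dead -> (dead,v1)
Op 6: gossip N0<->N2 -> N0.N0=(suspect,v1) N0.N1=(alive,v1) N0.N2=(alive,v0) | N2.N0=(suspect,v1) N2.N1=(dead,v1) N2.N2=(alive,v0)
Op 7: gossip N1<->N2 -> N1.N0=(suspect,v1) N1.N1=(dead,v1) N1.N2=(alive,v0) | N2.N0=(suspect,v1) N2.N1=(dead,v1) N2.N2=(alive,v0)
Op 8: N1 marks N2=suspect -> (suspect,v1)
Op 9: N0 marks N0=dead -> (dead,v2)
Op 10: gossip N2<->N0 -> N2.N0=(dead,v2) N2.N1=(dead,v1) N2.N2=(alive,v0) | N0.N0=(dead,v2) N0.N1=(alive,v1) N0.N2=(alive,v0)
Op 11: gossip N1<->N0 -> N1.N0=(dead,v2) N1.N1=(dead,v1) N1.N2=(suspect,v1) | N0.N0=(dead,v2) N0.N1=(alive,v1) N0.N2=(suspect,v1)

Answer: dead 1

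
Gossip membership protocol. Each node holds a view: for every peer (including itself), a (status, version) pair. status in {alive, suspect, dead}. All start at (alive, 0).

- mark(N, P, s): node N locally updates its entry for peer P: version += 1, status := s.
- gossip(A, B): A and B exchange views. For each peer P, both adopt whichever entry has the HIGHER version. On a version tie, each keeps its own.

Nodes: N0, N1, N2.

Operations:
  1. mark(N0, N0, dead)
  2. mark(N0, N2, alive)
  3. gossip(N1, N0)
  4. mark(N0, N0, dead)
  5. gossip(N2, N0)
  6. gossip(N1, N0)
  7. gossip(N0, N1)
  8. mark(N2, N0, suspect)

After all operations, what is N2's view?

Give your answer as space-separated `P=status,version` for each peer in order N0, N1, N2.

Op 1: N0 marks N0=dead -> (dead,v1)
Op 2: N0 marks N2=alive -> (alive,v1)
Op 3: gossip N1<->N0 -> N1.N0=(dead,v1) N1.N1=(alive,v0) N1.N2=(alive,v1) | N0.N0=(dead,v1) N0.N1=(alive,v0) N0.N2=(alive,v1)
Op 4: N0 marks N0=dead -> (dead,v2)
Op 5: gossip N2<->N0 -> N2.N0=(dead,v2) N2.N1=(alive,v0) N2.N2=(alive,v1) | N0.N0=(dead,v2) N0.N1=(alive,v0) N0.N2=(alive,v1)
Op 6: gossip N1<->N0 -> N1.N0=(dead,v2) N1.N1=(alive,v0) N1.N2=(alive,v1) | N0.N0=(dead,v2) N0.N1=(alive,v0) N0.N2=(alive,v1)
Op 7: gossip N0<->N1 -> N0.N0=(dead,v2) N0.N1=(alive,v0) N0.N2=(alive,v1) | N1.N0=(dead,v2) N1.N1=(alive,v0) N1.N2=(alive,v1)
Op 8: N2 marks N0=suspect -> (suspect,v3)

Answer: N0=suspect,3 N1=alive,0 N2=alive,1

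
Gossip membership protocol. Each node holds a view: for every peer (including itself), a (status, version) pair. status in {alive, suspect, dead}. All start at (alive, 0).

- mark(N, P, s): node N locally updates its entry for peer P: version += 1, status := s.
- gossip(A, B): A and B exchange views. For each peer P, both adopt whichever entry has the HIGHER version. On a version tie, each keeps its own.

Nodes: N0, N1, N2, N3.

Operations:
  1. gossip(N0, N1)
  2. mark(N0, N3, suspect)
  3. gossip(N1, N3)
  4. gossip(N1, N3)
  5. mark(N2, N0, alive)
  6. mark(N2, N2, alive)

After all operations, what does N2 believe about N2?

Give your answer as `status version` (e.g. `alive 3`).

Answer: alive 1

Derivation:
Op 1: gossip N0<->N1 -> N0.N0=(alive,v0) N0.N1=(alive,v0) N0.N2=(alive,v0) N0.N3=(alive,v0) | N1.N0=(alive,v0) N1.N1=(alive,v0) N1.N2=(alive,v0) N1.N3=(alive,v0)
Op 2: N0 marks N3=suspect -> (suspect,v1)
Op 3: gossip N1<->N3 -> N1.N0=(alive,v0) N1.N1=(alive,v0) N1.N2=(alive,v0) N1.N3=(alive,v0) | N3.N0=(alive,v0) N3.N1=(alive,v0) N3.N2=(alive,v0) N3.N3=(alive,v0)
Op 4: gossip N1<->N3 -> N1.N0=(alive,v0) N1.N1=(alive,v0) N1.N2=(alive,v0) N1.N3=(alive,v0) | N3.N0=(alive,v0) N3.N1=(alive,v0) N3.N2=(alive,v0) N3.N3=(alive,v0)
Op 5: N2 marks N0=alive -> (alive,v1)
Op 6: N2 marks N2=alive -> (alive,v1)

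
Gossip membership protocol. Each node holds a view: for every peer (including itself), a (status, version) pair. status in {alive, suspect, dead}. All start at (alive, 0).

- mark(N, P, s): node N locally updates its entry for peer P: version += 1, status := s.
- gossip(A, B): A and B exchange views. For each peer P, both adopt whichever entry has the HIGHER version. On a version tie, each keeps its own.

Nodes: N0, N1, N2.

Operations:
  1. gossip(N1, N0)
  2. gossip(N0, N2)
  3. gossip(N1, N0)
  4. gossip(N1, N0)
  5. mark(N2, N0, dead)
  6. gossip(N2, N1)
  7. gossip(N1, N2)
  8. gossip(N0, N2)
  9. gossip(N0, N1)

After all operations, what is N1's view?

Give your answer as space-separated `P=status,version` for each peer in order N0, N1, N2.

Answer: N0=dead,1 N1=alive,0 N2=alive,0

Derivation:
Op 1: gossip N1<->N0 -> N1.N0=(alive,v0) N1.N1=(alive,v0) N1.N2=(alive,v0) | N0.N0=(alive,v0) N0.N1=(alive,v0) N0.N2=(alive,v0)
Op 2: gossip N0<->N2 -> N0.N0=(alive,v0) N0.N1=(alive,v0) N0.N2=(alive,v0) | N2.N0=(alive,v0) N2.N1=(alive,v0) N2.N2=(alive,v0)
Op 3: gossip N1<->N0 -> N1.N0=(alive,v0) N1.N1=(alive,v0) N1.N2=(alive,v0) | N0.N0=(alive,v0) N0.N1=(alive,v0) N0.N2=(alive,v0)
Op 4: gossip N1<->N0 -> N1.N0=(alive,v0) N1.N1=(alive,v0) N1.N2=(alive,v0) | N0.N0=(alive,v0) N0.N1=(alive,v0) N0.N2=(alive,v0)
Op 5: N2 marks N0=dead -> (dead,v1)
Op 6: gossip N2<->N1 -> N2.N0=(dead,v1) N2.N1=(alive,v0) N2.N2=(alive,v0) | N1.N0=(dead,v1) N1.N1=(alive,v0) N1.N2=(alive,v0)
Op 7: gossip N1<->N2 -> N1.N0=(dead,v1) N1.N1=(alive,v0) N1.N2=(alive,v0) | N2.N0=(dead,v1) N2.N1=(alive,v0) N2.N2=(alive,v0)
Op 8: gossip N0<->N2 -> N0.N0=(dead,v1) N0.N1=(alive,v0) N0.N2=(alive,v0) | N2.N0=(dead,v1) N2.N1=(alive,v0) N2.N2=(alive,v0)
Op 9: gossip N0<->N1 -> N0.N0=(dead,v1) N0.N1=(alive,v0) N0.N2=(alive,v0) | N1.N0=(dead,v1) N1.N1=(alive,v0) N1.N2=(alive,v0)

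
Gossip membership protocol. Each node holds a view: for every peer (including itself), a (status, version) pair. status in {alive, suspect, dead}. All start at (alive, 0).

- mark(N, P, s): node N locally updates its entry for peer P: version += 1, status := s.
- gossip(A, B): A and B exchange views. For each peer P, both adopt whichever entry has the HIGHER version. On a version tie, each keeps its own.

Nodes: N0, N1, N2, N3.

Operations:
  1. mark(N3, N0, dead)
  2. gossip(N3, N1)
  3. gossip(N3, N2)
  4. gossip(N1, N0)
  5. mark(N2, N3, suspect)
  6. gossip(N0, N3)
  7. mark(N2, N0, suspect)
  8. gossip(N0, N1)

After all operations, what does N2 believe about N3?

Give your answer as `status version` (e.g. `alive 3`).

Answer: suspect 1

Derivation:
Op 1: N3 marks N0=dead -> (dead,v1)
Op 2: gossip N3<->N1 -> N3.N0=(dead,v1) N3.N1=(alive,v0) N3.N2=(alive,v0) N3.N3=(alive,v0) | N1.N0=(dead,v1) N1.N1=(alive,v0) N1.N2=(alive,v0) N1.N3=(alive,v0)
Op 3: gossip N3<->N2 -> N3.N0=(dead,v1) N3.N1=(alive,v0) N3.N2=(alive,v0) N3.N3=(alive,v0) | N2.N0=(dead,v1) N2.N1=(alive,v0) N2.N2=(alive,v0) N2.N3=(alive,v0)
Op 4: gossip N1<->N0 -> N1.N0=(dead,v1) N1.N1=(alive,v0) N1.N2=(alive,v0) N1.N3=(alive,v0) | N0.N0=(dead,v1) N0.N1=(alive,v0) N0.N2=(alive,v0) N0.N3=(alive,v0)
Op 5: N2 marks N3=suspect -> (suspect,v1)
Op 6: gossip N0<->N3 -> N0.N0=(dead,v1) N0.N1=(alive,v0) N0.N2=(alive,v0) N0.N3=(alive,v0) | N3.N0=(dead,v1) N3.N1=(alive,v0) N3.N2=(alive,v0) N3.N3=(alive,v0)
Op 7: N2 marks N0=suspect -> (suspect,v2)
Op 8: gossip N0<->N1 -> N0.N0=(dead,v1) N0.N1=(alive,v0) N0.N2=(alive,v0) N0.N3=(alive,v0) | N1.N0=(dead,v1) N1.N1=(alive,v0) N1.N2=(alive,v0) N1.N3=(alive,v0)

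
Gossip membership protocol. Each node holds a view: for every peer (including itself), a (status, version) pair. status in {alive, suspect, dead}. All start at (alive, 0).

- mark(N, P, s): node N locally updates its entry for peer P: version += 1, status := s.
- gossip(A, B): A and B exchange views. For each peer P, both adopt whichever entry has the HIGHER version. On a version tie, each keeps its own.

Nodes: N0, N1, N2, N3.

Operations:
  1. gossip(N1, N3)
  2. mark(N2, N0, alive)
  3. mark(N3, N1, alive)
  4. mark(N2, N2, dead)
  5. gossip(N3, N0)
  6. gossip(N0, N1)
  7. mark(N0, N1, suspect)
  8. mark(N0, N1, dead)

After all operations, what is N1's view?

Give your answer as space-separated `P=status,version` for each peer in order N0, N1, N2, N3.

Answer: N0=alive,0 N1=alive,1 N2=alive,0 N3=alive,0

Derivation:
Op 1: gossip N1<->N3 -> N1.N0=(alive,v0) N1.N1=(alive,v0) N1.N2=(alive,v0) N1.N3=(alive,v0) | N3.N0=(alive,v0) N3.N1=(alive,v0) N3.N2=(alive,v0) N3.N3=(alive,v0)
Op 2: N2 marks N0=alive -> (alive,v1)
Op 3: N3 marks N1=alive -> (alive,v1)
Op 4: N2 marks N2=dead -> (dead,v1)
Op 5: gossip N3<->N0 -> N3.N0=(alive,v0) N3.N1=(alive,v1) N3.N2=(alive,v0) N3.N3=(alive,v0) | N0.N0=(alive,v0) N0.N1=(alive,v1) N0.N2=(alive,v0) N0.N3=(alive,v0)
Op 6: gossip N0<->N1 -> N0.N0=(alive,v0) N0.N1=(alive,v1) N0.N2=(alive,v0) N0.N3=(alive,v0) | N1.N0=(alive,v0) N1.N1=(alive,v1) N1.N2=(alive,v0) N1.N3=(alive,v0)
Op 7: N0 marks N1=suspect -> (suspect,v2)
Op 8: N0 marks N1=dead -> (dead,v3)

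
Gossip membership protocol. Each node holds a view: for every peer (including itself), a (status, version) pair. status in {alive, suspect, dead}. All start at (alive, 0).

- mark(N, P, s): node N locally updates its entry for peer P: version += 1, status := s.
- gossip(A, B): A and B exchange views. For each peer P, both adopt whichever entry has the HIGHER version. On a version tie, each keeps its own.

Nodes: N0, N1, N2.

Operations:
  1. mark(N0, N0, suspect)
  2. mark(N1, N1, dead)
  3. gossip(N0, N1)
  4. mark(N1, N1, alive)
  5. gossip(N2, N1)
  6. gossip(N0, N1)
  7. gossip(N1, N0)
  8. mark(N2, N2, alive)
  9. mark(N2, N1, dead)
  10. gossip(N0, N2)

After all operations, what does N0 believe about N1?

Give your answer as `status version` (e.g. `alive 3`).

Op 1: N0 marks N0=suspect -> (suspect,v1)
Op 2: N1 marks N1=dead -> (dead,v1)
Op 3: gossip N0<->N1 -> N0.N0=(suspect,v1) N0.N1=(dead,v1) N0.N2=(alive,v0) | N1.N0=(suspect,v1) N1.N1=(dead,v1) N1.N2=(alive,v0)
Op 4: N1 marks N1=alive -> (alive,v2)
Op 5: gossip N2<->N1 -> N2.N0=(suspect,v1) N2.N1=(alive,v2) N2.N2=(alive,v0) | N1.N0=(suspect,v1) N1.N1=(alive,v2) N1.N2=(alive,v0)
Op 6: gossip N0<->N1 -> N0.N0=(suspect,v1) N0.N1=(alive,v2) N0.N2=(alive,v0) | N1.N0=(suspect,v1) N1.N1=(alive,v2) N1.N2=(alive,v0)
Op 7: gossip N1<->N0 -> N1.N0=(suspect,v1) N1.N1=(alive,v2) N1.N2=(alive,v0) | N0.N0=(suspect,v1) N0.N1=(alive,v2) N0.N2=(alive,v0)
Op 8: N2 marks N2=alive -> (alive,v1)
Op 9: N2 marks N1=dead -> (dead,v3)
Op 10: gossip N0<->N2 -> N0.N0=(suspect,v1) N0.N1=(dead,v3) N0.N2=(alive,v1) | N2.N0=(suspect,v1) N2.N1=(dead,v3) N2.N2=(alive,v1)

Answer: dead 3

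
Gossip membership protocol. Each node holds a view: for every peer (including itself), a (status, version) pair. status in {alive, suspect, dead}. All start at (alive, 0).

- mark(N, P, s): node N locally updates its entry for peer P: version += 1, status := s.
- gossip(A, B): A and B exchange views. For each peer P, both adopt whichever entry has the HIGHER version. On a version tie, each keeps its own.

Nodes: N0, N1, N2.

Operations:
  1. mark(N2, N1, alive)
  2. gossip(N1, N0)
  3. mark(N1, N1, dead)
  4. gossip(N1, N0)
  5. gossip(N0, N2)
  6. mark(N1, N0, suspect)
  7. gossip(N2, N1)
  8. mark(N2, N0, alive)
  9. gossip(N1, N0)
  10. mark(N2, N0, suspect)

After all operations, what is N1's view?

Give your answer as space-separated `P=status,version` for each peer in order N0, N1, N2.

Op 1: N2 marks N1=alive -> (alive,v1)
Op 2: gossip N1<->N0 -> N1.N0=(alive,v0) N1.N1=(alive,v0) N1.N2=(alive,v0) | N0.N0=(alive,v0) N0.N1=(alive,v0) N0.N2=(alive,v0)
Op 3: N1 marks N1=dead -> (dead,v1)
Op 4: gossip N1<->N0 -> N1.N0=(alive,v0) N1.N1=(dead,v1) N1.N2=(alive,v0) | N0.N0=(alive,v0) N0.N1=(dead,v1) N0.N2=(alive,v0)
Op 5: gossip N0<->N2 -> N0.N0=(alive,v0) N0.N1=(dead,v1) N0.N2=(alive,v0) | N2.N0=(alive,v0) N2.N1=(alive,v1) N2.N2=(alive,v0)
Op 6: N1 marks N0=suspect -> (suspect,v1)
Op 7: gossip N2<->N1 -> N2.N0=(suspect,v1) N2.N1=(alive,v1) N2.N2=(alive,v0) | N1.N0=(suspect,v1) N1.N1=(dead,v1) N1.N2=(alive,v0)
Op 8: N2 marks N0=alive -> (alive,v2)
Op 9: gossip N1<->N0 -> N1.N0=(suspect,v1) N1.N1=(dead,v1) N1.N2=(alive,v0) | N0.N0=(suspect,v1) N0.N1=(dead,v1) N0.N2=(alive,v0)
Op 10: N2 marks N0=suspect -> (suspect,v3)

Answer: N0=suspect,1 N1=dead,1 N2=alive,0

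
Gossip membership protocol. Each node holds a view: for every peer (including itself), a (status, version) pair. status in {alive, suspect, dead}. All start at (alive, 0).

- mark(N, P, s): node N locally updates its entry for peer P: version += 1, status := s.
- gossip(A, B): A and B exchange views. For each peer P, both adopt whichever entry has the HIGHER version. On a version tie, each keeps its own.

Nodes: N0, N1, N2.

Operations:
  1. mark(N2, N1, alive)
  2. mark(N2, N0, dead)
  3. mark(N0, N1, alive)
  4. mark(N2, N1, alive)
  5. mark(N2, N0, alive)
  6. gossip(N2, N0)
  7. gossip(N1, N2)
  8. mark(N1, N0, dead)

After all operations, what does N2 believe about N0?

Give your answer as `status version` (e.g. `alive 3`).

Answer: alive 2

Derivation:
Op 1: N2 marks N1=alive -> (alive,v1)
Op 2: N2 marks N0=dead -> (dead,v1)
Op 3: N0 marks N1=alive -> (alive,v1)
Op 4: N2 marks N1=alive -> (alive,v2)
Op 5: N2 marks N0=alive -> (alive,v2)
Op 6: gossip N2<->N0 -> N2.N0=(alive,v2) N2.N1=(alive,v2) N2.N2=(alive,v0) | N0.N0=(alive,v2) N0.N1=(alive,v2) N0.N2=(alive,v0)
Op 7: gossip N1<->N2 -> N1.N0=(alive,v2) N1.N1=(alive,v2) N1.N2=(alive,v0) | N2.N0=(alive,v2) N2.N1=(alive,v2) N2.N2=(alive,v0)
Op 8: N1 marks N0=dead -> (dead,v3)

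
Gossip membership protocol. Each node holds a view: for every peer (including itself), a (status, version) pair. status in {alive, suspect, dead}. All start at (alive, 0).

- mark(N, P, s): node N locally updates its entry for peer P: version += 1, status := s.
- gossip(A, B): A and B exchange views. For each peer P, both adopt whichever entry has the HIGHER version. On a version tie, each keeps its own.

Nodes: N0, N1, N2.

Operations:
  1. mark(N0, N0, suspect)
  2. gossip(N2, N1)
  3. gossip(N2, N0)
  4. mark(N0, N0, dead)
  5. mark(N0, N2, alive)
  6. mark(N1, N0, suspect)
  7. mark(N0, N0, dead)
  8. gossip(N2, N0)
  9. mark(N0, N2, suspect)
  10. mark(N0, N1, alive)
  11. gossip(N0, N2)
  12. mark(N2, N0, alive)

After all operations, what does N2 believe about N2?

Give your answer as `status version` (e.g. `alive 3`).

Op 1: N0 marks N0=suspect -> (suspect,v1)
Op 2: gossip N2<->N1 -> N2.N0=(alive,v0) N2.N1=(alive,v0) N2.N2=(alive,v0) | N1.N0=(alive,v0) N1.N1=(alive,v0) N1.N2=(alive,v0)
Op 3: gossip N2<->N0 -> N2.N0=(suspect,v1) N2.N1=(alive,v0) N2.N2=(alive,v0) | N0.N0=(suspect,v1) N0.N1=(alive,v0) N0.N2=(alive,v0)
Op 4: N0 marks N0=dead -> (dead,v2)
Op 5: N0 marks N2=alive -> (alive,v1)
Op 6: N1 marks N0=suspect -> (suspect,v1)
Op 7: N0 marks N0=dead -> (dead,v3)
Op 8: gossip N2<->N0 -> N2.N0=(dead,v3) N2.N1=(alive,v0) N2.N2=(alive,v1) | N0.N0=(dead,v3) N0.N1=(alive,v0) N0.N2=(alive,v1)
Op 9: N0 marks N2=suspect -> (suspect,v2)
Op 10: N0 marks N1=alive -> (alive,v1)
Op 11: gossip N0<->N2 -> N0.N0=(dead,v3) N0.N1=(alive,v1) N0.N2=(suspect,v2) | N2.N0=(dead,v3) N2.N1=(alive,v1) N2.N2=(suspect,v2)
Op 12: N2 marks N0=alive -> (alive,v4)

Answer: suspect 2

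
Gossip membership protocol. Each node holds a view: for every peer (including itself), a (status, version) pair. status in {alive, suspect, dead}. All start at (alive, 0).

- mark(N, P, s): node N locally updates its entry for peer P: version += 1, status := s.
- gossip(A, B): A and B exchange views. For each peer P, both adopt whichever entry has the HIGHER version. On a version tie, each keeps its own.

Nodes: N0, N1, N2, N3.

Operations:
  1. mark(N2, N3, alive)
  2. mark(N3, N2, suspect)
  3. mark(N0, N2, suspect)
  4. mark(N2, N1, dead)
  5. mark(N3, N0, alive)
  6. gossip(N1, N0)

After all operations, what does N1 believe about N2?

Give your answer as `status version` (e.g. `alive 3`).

Answer: suspect 1

Derivation:
Op 1: N2 marks N3=alive -> (alive,v1)
Op 2: N3 marks N2=suspect -> (suspect,v1)
Op 3: N0 marks N2=suspect -> (suspect,v1)
Op 4: N2 marks N1=dead -> (dead,v1)
Op 5: N3 marks N0=alive -> (alive,v1)
Op 6: gossip N1<->N0 -> N1.N0=(alive,v0) N1.N1=(alive,v0) N1.N2=(suspect,v1) N1.N3=(alive,v0) | N0.N0=(alive,v0) N0.N1=(alive,v0) N0.N2=(suspect,v1) N0.N3=(alive,v0)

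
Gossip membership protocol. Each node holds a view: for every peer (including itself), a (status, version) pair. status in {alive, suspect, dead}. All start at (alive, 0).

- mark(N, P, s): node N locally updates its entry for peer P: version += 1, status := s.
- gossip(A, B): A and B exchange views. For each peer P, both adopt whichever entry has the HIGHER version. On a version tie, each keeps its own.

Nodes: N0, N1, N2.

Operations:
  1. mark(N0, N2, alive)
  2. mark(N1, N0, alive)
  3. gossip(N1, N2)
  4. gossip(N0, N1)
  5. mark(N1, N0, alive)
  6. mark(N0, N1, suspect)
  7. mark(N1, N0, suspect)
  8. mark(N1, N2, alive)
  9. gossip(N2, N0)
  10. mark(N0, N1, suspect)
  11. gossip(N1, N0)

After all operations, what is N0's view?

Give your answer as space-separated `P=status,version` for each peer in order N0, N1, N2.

Op 1: N0 marks N2=alive -> (alive,v1)
Op 2: N1 marks N0=alive -> (alive,v1)
Op 3: gossip N1<->N2 -> N1.N0=(alive,v1) N1.N1=(alive,v0) N1.N2=(alive,v0) | N2.N0=(alive,v1) N2.N1=(alive,v0) N2.N2=(alive,v0)
Op 4: gossip N0<->N1 -> N0.N0=(alive,v1) N0.N1=(alive,v0) N0.N2=(alive,v1) | N1.N0=(alive,v1) N1.N1=(alive,v0) N1.N2=(alive,v1)
Op 5: N1 marks N0=alive -> (alive,v2)
Op 6: N0 marks N1=suspect -> (suspect,v1)
Op 7: N1 marks N0=suspect -> (suspect,v3)
Op 8: N1 marks N2=alive -> (alive,v2)
Op 9: gossip N2<->N0 -> N2.N0=(alive,v1) N2.N1=(suspect,v1) N2.N2=(alive,v1) | N0.N0=(alive,v1) N0.N1=(suspect,v1) N0.N2=(alive,v1)
Op 10: N0 marks N1=suspect -> (suspect,v2)
Op 11: gossip N1<->N0 -> N1.N0=(suspect,v3) N1.N1=(suspect,v2) N1.N2=(alive,v2) | N0.N0=(suspect,v3) N0.N1=(suspect,v2) N0.N2=(alive,v2)

Answer: N0=suspect,3 N1=suspect,2 N2=alive,2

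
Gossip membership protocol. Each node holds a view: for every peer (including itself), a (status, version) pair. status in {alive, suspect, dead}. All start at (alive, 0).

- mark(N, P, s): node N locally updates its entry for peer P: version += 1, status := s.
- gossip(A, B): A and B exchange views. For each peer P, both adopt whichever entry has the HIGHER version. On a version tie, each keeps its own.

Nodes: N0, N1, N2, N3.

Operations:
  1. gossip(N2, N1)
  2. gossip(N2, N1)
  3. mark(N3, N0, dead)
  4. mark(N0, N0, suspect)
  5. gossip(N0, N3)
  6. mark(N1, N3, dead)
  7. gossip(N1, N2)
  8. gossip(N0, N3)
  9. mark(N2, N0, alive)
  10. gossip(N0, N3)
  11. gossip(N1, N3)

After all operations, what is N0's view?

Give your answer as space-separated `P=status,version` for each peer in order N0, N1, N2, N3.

Op 1: gossip N2<->N1 -> N2.N0=(alive,v0) N2.N1=(alive,v0) N2.N2=(alive,v0) N2.N3=(alive,v0) | N1.N0=(alive,v0) N1.N1=(alive,v0) N1.N2=(alive,v0) N1.N3=(alive,v0)
Op 2: gossip N2<->N1 -> N2.N0=(alive,v0) N2.N1=(alive,v0) N2.N2=(alive,v0) N2.N3=(alive,v0) | N1.N0=(alive,v0) N1.N1=(alive,v0) N1.N2=(alive,v0) N1.N3=(alive,v0)
Op 3: N3 marks N0=dead -> (dead,v1)
Op 4: N0 marks N0=suspect -> (suspect,v1)
Op 5: gossip N0<->N3 -> N0.N0=(suspect,v1) N0.N1=(alive,v0) N0.N2=(alive,v0) N0.N3=(alive,v0) | N3.N0=(dead,v1) N3.N1=(alive,v0) N3.N2=(alive,v0) N3.N3=(alive,v0)
Op 6: N1 marks N3=dead -> (dead,v1)
Op 7: gossip N1<->N2 -> N1.N0=(alive,v0) N1.N1=(alive,v0) N1.N2=(alive,v0) N1.N3=(dead,v1) | N2.N0=(alive,v0) N2.N1=(alive,v0) N2.N2=(alive,v0) N2.N3=(dead,v1)
Op 8: gossip N0<->N3 -> N0.N0=(suspect,v1) N0.N1=(alive,v0) N0.N2=(alive,v0) N0.N3=(alive,v0) | N3.N0=(dead,v1) N3.N1=(alive,v0) N3.N2=(alive,v0) N3.N3=(alive,v0)
Op 9: N2 marks N0=alive -> (alive,v1)
Op 10: gossip N0<->N3 -> N0.N0=(suspect,v1) N0.N1=(alive,v0) N0.N2=(alive,v0) N0.N3=(alive,v0) | N3.N0=(dead,v1) N3.N1=(alive,v0) N3.N2=(alive,v0) N3.N3=(alive,v0)
Op 11: gossip N1<->N3 -> N1.N0=(dead,v1) N1.N1=(alive,v0) N1.N2=(alive,v0) N1.N3=(dead,v1) | N3.N0=(dead,v1) N3.N1=(alive,v0) N3.N2=(alive,v0) N3.N3=(dead,v1)

Answer: N0=suspect,1 N1=alive,0 N2=alive,0 N3=alive,0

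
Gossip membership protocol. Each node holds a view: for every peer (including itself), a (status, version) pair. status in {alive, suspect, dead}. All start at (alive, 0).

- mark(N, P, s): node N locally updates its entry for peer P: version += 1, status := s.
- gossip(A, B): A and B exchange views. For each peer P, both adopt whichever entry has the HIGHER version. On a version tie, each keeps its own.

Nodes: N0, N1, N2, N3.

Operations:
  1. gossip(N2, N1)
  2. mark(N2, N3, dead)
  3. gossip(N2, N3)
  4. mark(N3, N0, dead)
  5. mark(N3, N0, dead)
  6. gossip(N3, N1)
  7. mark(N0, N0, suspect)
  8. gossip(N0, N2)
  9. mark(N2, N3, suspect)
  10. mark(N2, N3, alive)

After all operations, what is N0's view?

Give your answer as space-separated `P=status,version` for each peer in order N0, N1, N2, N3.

Answer: N0=suspect,1 N1=alive,0 N2=alive,0 N3=dead,1

Derivation:
Op 1: gossip N2<->N1 -> N2.N0=(alive,v0) N2.N1=(alive,v0) N2.N2=(alive,v0) N2.N3=(alive,v0) | N1.N0=(alive,v0) N1.N1=(alive,v0) N1.N2=(alive,v0) N1.N3=(alive,v0)
Op 2: N2 marks N3=dead -> (dead,v1)
Op 3: gossip N2<->N3 -> N2.N0=(alive,v0) N2.N1=(alive,v0) N2.N2=(alive,v0) N2.N3=(dead,v1) | N3.N0=(alive,v0) N3.N1=(alive,v0) N3.N2=(alive,v0) N3.N3=(dead,v1)
Op 4: N3 marks N0=dead -> (dead,v1)
Op 5: N3 marks N0=dead -> (dead,v2)
Op 6: gossip N3<->N1 -> N3.N0=(dead,v2) N3.N1=(alive,v0) N3.N2=(alive,v0) N3.N3=(dead,v1) | N1.N0=(dead,v2) N1.N1=(alive,v0) N1.N2=(alive,v0) N1.N3=(dead,v1)
Op 7: N0 marks N0=suspect -> (suspect,v1)
Op 8: gossip N0<->N2 -> N0.N0=(suspect,v1) N0.N1=(alive,v0) N0.N2=(alive,v0) N0.N3=(dead,v1) | N2.N0=(suspect,v1) N2.N1=(alive,v0) N2.N2=(alive,v0) N2.N3=(dead,v1)
Op 9: N2 marks N3=suspect -> (suspect,v2)
Op 10: N2 marks N3=alive -> (alive,v3)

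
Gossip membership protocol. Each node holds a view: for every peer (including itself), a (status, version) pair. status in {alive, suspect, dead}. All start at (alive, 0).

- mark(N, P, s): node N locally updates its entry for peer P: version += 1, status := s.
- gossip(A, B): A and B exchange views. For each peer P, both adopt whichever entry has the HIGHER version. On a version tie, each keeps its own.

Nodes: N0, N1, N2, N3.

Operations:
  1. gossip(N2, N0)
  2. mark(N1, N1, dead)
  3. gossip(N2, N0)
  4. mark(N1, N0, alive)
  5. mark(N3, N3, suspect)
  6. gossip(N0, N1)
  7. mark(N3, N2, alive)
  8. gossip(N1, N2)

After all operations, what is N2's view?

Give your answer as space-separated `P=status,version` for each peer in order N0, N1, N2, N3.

Op 1: gossip N2<->N0 -> N2.N0=(alive,v0) N2.N1=(alive,v0) N2.N2=(alive,v0) N2.N3=(alive,v0) | N0.N0=(alive,v0) N0.N1=(alive,v0) N0.N2=(alive,v0) N0.N3=(alive,v0)
Op 2: N1 marks N1=dead -> (dead,v1)
Op 3: gossip N2<->N0 -> N2.N0=(alive,v0) N2.N1=(alive,v0) N2.N2=(alive,v0) N2.N3=(alive,v0) | N0.N0=(alive,v0) N0.N1=(alive,v0) N0.N2=(alive,v0) N0.N3=(alive,v0)
Op 4: N1 marks N0=alive -> (alive,v1)
Op 5: N3 marks N3=suspect -> (suspect,v1)
Op 6: gossip N0<->N1 -> N0.N0=(alive,v1) N0.N1=(dead,v1) N0.N2=(alive,v0) N0.N3=(alive,v0) | N1.N0=(alive,v1) N1.N1=(dead,v1) N1.N2=(alive,v0) N1.N3=(alive,v0)
Op 7: N3 marks N2=alive -> (alive,v1)
Op 8: gossip N1<->N2 -> N1.N0=(alive,v1) N1.N1=(dead,v1) N1.N2=(alive,v0) N1.N3=(alive,v0) | N2.N0=(alive,v1) N2.N1=(dead,v1) N2.N2=(alive,v0) N2.N3=(alive,v0)

Answer: N0=alive,1 N1=dead,1 N2=alive,0 N3=alive,0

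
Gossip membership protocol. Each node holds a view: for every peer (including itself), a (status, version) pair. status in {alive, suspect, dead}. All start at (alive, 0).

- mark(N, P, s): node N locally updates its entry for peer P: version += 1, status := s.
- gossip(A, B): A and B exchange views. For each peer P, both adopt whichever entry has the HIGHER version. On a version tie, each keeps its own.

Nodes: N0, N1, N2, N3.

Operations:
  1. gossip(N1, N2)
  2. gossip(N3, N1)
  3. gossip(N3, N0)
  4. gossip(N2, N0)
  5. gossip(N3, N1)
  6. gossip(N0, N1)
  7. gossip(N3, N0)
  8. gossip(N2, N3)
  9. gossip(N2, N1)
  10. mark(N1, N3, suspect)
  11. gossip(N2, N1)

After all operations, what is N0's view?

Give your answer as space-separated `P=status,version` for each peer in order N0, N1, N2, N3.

Answer: N0=alive,0 N1=alive,0 N2=alive,0 N3=alive,0

Derivation:
Op 1: gossip N1<->N2 -> N1.N0=(alive,v0) N1.N1=(alive,v0) N1.N2=(alive,v0) N1.N3=(alive,v0) | N2.N0=(alive,v0) N2.N1=(alive,v0) N2.N2=(alive,v0) N2.N3=(alive,v0)
Op 2: gossip N3<->N1 -> N3.N0=(alive,v0) N3.N1=(alive,v0) N3.N2=(alive,v0) N3.N3=(alive,v0) | N1.N0=(alive,v0) N1.N1=(alive,v0) N1.N2=(alive,v0) N1.N3=(alive,v0)
Op 3: gossip N3<->N0 -> N3.N0=(alive,v0) N3.N1=(alive,v0) N3.N2=(alive,v0) N3.N3=(alive,v0) | N0.N0=(alive,v0) N0.N1=(alive,v0) N0.N2=(alive,v0) N0.N3=(alive,v0)
Op 4: gossip N2<->N0 -> N2.N0=(alive,v0) N2.N1=(alive,v0) N2.N2=(alive,v0) N2.N3=(alive,v0) | N0.N0=(alive,v0) N0.N1=(alive,v0) N0.N2=(alive,v0) N0.N3=(alive,v0)
Op 5: gossip N3<->N1 -> N3.N0=(alive,v0) N3.N1=(alive,v0) N3.N2=(alive,v0) N3.N3=(alive,v0) | N1.N0=(alive,v0) N1.N1=(alive,v0) N1.N2=(alive,v0) N1.N3=(alive,v0)
Op 6: gossip N0<->N1 -> N0.N0=(alive,v0) N0.N1=(alive,v0) N0.N2=(alive,v0) N0.N3=(alive,v0) | N1.N0=(alive,v0) N1.N1=(alive,v0) N1.N2=(alive,v0) N1.N3=(alive,v0)
Op 7: gossip N3<->N0 -> N3.N0=(alive,v0) N3.N1=(alive,v0) N3.N2=(alive,v0) N3.N3=(alive,v0) | N0.N0=(alive,v0) N0.N1=(alive,v0) N0.N2=(alive,v0) N0.N3=(alive,v0)
Op 8: gossip N2<->N3 -> N2.N0=(alive,v0) N2.N1=(alive,v0) N2.N2=(alive,v0) N2.N3=(alive,v0) | N3.N0=(alive,v0) N3.N1=(alive,v0) N3.N2=(alive,v0) N3.N3=(alive,v0)
Op 9: gossip N2<->N1 -> N2.N0=(alive,v0) N2.N1=(alive,v0) N2.N2=(alive,v0) N2.N3=(alive,v0) | N1.N0=(alive,v0) N1.N1=(alive,v0) N1.N2=(alive,v0) N1.N3=(alive,v0)
Op 10: N1 marks N3=suspect -> (suspect,v1)
Op 11: gossip N2<->N1 -> N2.N0=(alive,v0) N2.N1=(alive,v0) N2.N2=(alive,v0) N2.N3=(suspect,v1) | N1.N0=(alive,v0) N1.N1=(alive,v0) N1.N2=(alive,v0) N1.N3=(suspect,v1)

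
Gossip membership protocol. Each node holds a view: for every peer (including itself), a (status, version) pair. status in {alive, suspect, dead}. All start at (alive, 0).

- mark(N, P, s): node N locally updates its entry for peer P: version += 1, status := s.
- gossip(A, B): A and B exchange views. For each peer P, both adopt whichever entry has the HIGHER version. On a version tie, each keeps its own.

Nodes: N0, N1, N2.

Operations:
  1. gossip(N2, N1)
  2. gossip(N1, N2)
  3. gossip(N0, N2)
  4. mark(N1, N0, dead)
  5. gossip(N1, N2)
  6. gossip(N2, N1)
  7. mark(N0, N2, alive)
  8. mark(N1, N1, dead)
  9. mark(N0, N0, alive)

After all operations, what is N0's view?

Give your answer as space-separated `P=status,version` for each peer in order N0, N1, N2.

Answer: N0=alive,1 N1=alive,0 N2=alive,1

Derivation:
Op 1: gossip N2<->N1 -> N2.N0=(alive,v0) N2.N1=(alive,v0) N2.N2=(alive,v0) | N1.N0=(alive,v0) N1.N1=(alive,v0) N1.N2=(alive,v0)
Op 2: gossip N1<->N2 -> N1.N0=(alive,v0) N1.N1=(alive,v0) N1.N2=(alive,v0) | N2.N0=(alive,v0) N2.N1=(alive,v0) N2.N2=(alive,v0)
Op 3: gossip N0<->N2 -> N0.N0=(alive,v0) N0.N1=(alive,v0) N0.N2=(alive,v0) | N2.N0=(alive,v0) N2.N1=(alive,v0) N2.N2=(alive,v0)
Op 4: N1 marks N0=dead -> (dead,v1)
Op 5: gossip N1<->N2 -> N1.N0=(dead,v1) N1.N1=(alive,v0) N1.N2=(alive,v0) | N2.N0=(dead,v1) N2.N1=(alive,v0) N2.N2=(alive,v0)
Op 6: gossip N2<->N1 -> N2.N0=(dead,v1) N2.N1=(alive,v0) N2.N2=(alive,v0) | N1.N0=(dead,v1) N1.N1=(alive,v0) N1.N2=(alive,v0)
Op 7: N0 marks N2=alive -> (alive,v1)
Op 8: N1 marks N1=dead -> (dead,v1)
Op 9: N0 marks N0=alive -> (alive,v1)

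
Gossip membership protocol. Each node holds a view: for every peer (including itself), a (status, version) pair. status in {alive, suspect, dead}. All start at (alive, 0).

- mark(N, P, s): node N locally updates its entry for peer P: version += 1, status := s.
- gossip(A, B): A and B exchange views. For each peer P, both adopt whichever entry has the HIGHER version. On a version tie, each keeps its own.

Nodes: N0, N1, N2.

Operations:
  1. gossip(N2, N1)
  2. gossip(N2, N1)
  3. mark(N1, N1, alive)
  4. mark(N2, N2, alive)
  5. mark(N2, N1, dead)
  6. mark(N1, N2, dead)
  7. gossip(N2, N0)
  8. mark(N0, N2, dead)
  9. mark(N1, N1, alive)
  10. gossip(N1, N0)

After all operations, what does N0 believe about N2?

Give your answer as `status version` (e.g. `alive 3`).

Answer: dead 2

Derivation:
Op 1: gossip N2<->N1 -> N2.N0=(alive,v0) N2.N1=(alive,v0) N2.N2=(alive,v0) | N1.N0=(alive,v0) N1.N1=(alive,v0) N1.N2=(alive,v0)
Op 2: gossip N2<->N1 -> N2.N0=(alive,v0) N2.N1=(alive,v0) N2.N2=(alive,v0) | N1.N0=(alive,v0) N1.N1=(alive,v0) N1.N2=(alive,v0)
Op 3: N1 marks N1=alive -> (alive,v1)
Op 4: N2 marks N2=alive -> (alive,v1)
Op 5: N2 marks N1=dead -> (dead,v1)
Op 6: N1 marks N2=dead -> (dead,v1)
Op 7: gossip N2<->N0 -> N2.N0=(alive,v0) N2.N1=(dead,v1) N2.N2=(alive,v1) | N0.N0=(alive,v0) N0.N1=(dead,v1) N0.N2=(alive,v1)
Op 8: N0 marks N2=dead -> (dead,v2)
Op 9: N1 marks N1=alive -> (alive,v2)
Op 10: gossip N1<->N0 -> N1.N0=(alive,v0) N1.N1=(alive,v2) N1.N2=(dead,v2) | N0.N0=(alive,v0) N0.N1=(alive,v2) N0.N2=(dead,v2)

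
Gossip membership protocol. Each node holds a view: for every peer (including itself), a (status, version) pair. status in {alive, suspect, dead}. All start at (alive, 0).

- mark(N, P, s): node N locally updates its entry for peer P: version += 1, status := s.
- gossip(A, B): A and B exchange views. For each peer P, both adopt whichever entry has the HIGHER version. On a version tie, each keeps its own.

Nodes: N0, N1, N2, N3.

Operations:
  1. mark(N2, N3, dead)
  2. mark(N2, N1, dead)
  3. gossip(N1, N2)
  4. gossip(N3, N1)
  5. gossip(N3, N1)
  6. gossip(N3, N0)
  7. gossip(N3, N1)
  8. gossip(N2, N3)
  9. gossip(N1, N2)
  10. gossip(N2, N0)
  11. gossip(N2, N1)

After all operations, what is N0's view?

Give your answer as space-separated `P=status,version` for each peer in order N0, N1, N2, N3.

Op 1: N2 marks N3=dead -> (dead,v1)
Op 2: N2 marks N1=dead -> (dead,v1)
Op 3: gossip N1<->N2 -> N1.N0=(alive,v0) N1.N1=(dead,v1) N1.N2=(alive,v0) N1.N3=(dead,v1) | N2.N0=(alive,v0) N2.N1=(dead,v1) N2.N2=(alive,v0) N2.N3=(dead,v1)
Op 4: gossip N3<->N1 -> N3.N0=(alive,v0) N3.N1=(dead,v1) N3.N2=(alive,v0) N3.N3=(dead,v1) | N1.N0=(alive,v0) N1.N1=(dead,v1) N1.N2=(alive,v0) N1.N3=(dead,v1)
Op 5: gossip N3<->N1 -> N3.N0=(alive,v0) N3.N1=(dead,v1) N3.N2=(alive,v0) N3.N3=(dead,v1) | N1.N0=(alive,v0) N1.N1=(dead,v1) N1.N2=(alive,v0) N1.N3=(dead,v1)
Op 6: gossip N3<->N0 -> N3.N0=(alive,v0) N3.N1=(dead,v1) N3.N2=(alive,v0) N3.N3=(dead,v1) | N0.N0=(alive,v0) N0.N1=(dead,v1) N0.N2=(alive,v0) N0.N3=(dead,v1)
Op 7: gossip N3<->N1 -> N3.N0=(alive,v0) N3.N1=(dead,v1) N3.N2=(alive,v0) N3.N3=(dead,v1) | N1.N0=(alive,v0) N1.N1=(dead,v1) N1.N2=(alive,v0) N1.N3=(dead,v1)
Op 8: gossip N2<->N3 -> N2.N0=(alive,v0) N2.N1=(dead,v1) N2.N2=(alive,v0) N2.N3=(dead,v1) | N3.N0=(alive,v0) N3.N1=(dead,v1) N3.N2=(alive,v0) N3.N3=(dead,v1)
Op 9: gossip N1<->N2 -> N1.N0=(alive,v0) N1.N1=(dead,v1) N1.N2=(alive,v0) N1.N3=(dead,v1) | N2.N0=(alive,v0) N2.N1=(dead,v1) N2.N2=(alive,v0) N2.N3=(dead,v1)
Op 10: gossip N2<->N0 -> N2.N0=(alive,v0) N2.N1=(dead,v1) N2.N2=(alive,v0) N2.N3=(dead,v1) | N0.N0=(alive,v0) N0.N1=(dead,v1) N0.N2=(alive,v0) N0.N3=(dead,v1)
Op 11: gossip N2<->N1 -> N2.N0=(alive,v0) N2.N1=(dead,v1) N2.N2=(alive,v0) N2.N3=(dead,v1) | N1.N0=(alive,v0) N1.N1=(dead,v1) N1.N2=(alive,v0) N1.N3=(dead,v1)

Answer: N0=alive,0 N1=dead,1 N2=alive,0 N3=dead,1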